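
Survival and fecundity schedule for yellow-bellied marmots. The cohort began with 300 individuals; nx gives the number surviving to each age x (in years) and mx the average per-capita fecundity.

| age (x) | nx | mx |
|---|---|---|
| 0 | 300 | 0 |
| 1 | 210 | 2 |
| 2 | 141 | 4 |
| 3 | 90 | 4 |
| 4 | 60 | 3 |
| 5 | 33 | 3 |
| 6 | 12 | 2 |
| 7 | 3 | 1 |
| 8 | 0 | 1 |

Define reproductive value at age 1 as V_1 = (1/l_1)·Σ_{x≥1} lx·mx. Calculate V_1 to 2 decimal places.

7.86

lx = nx/n0 = nx/300: 1, 0.7, 0.47, 0.3, 0.2, 0.11, 0.04, 0.01, 0
lx·mx for x ≥ 1: 1.4, 1.88, 1.2, 0.6, 0.33, 0.08, 0.01, 0 → sum = 5.5
V_1 = 5.5 / l_1 = 5.5 / 0.7 = 7.857143… → 7.86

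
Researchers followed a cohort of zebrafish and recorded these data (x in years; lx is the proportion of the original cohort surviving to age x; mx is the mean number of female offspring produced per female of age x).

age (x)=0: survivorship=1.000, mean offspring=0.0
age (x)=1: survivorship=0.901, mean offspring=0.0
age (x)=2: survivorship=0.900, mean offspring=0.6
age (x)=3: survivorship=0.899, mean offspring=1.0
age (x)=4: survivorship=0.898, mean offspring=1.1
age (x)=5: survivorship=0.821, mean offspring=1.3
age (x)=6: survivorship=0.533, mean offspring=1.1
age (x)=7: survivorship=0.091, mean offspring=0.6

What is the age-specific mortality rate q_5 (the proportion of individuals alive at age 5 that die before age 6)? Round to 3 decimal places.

0.351

q_5 = (l_5 − l_6) / l_5 = (0.821 − 0.533) / 0.821
     = 0.288 / 0.821 = 0.350792… → 0.351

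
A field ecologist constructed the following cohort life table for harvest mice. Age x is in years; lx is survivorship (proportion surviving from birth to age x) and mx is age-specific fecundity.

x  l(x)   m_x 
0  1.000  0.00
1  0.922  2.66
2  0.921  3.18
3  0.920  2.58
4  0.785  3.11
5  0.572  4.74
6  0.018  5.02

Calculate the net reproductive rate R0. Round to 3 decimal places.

lx·mx by age: 0, 2.45252, 2.92878, 2.3736, 2.44135, 2.71128, 0.09036
R0 = Σ lx·mx = 12.99789 → 12.998

12.998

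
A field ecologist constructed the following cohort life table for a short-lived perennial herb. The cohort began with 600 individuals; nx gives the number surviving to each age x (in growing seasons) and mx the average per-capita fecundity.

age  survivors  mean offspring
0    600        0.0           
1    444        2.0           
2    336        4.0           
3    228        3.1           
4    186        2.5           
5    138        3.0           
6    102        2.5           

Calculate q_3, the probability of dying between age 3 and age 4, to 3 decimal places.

0.184

lx = nx/n0 = nx/600: 1, 0.74, 0.56, 0.38, 0.31, 0.23, 0.17
q_3 = (l_3 − l_4) / l_3 = (0.38 − 0.31) / 0.38
     = 0.07 / 0.38 = 0.184211… → 0.184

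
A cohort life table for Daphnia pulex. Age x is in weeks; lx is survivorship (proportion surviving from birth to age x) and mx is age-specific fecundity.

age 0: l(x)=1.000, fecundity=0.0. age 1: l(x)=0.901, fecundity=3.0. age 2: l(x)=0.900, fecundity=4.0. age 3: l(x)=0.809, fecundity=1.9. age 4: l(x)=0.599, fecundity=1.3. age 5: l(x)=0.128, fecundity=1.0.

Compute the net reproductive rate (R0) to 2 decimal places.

lx·mx by age: 0, 2.703, 3.6, 1.5371, 0.7787, 0.128
R0 = Σ lx·mx = 8.7468 → 8.75

8.75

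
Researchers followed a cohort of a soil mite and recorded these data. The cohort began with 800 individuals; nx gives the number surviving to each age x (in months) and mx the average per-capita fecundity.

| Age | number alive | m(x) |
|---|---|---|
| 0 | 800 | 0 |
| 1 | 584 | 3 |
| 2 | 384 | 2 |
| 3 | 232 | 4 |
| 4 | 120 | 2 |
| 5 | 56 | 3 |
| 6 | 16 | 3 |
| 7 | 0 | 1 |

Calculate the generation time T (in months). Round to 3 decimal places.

lx = nx/n0 = nx/800: 1, 0.73, 0.48, 0.29, 0.15, 0.07, 0.02, 0
lx·mx: 0, 2.19, 0.96, 1.16, 0.3, 0.21, 0.06, 0 → R0 = 4.88
x·lx·mx: 0, 2.19, 1.92, 3.48, 1.2, 1.05, 0.36, 0 → Σ = 10.2
T = 10.2 / 4.88 = 2.090164… → 2.090

2.090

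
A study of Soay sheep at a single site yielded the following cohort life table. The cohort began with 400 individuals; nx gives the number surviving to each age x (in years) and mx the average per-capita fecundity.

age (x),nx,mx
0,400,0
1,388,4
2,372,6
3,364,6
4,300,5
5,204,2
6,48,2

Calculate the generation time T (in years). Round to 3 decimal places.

2.657

lx = nx/n0 = nx/400: 1, 0.97, 0.93, 0.91, 0.75, 0.51, 0.12
lx·mx: 0, 3.88, 5.58, 5.46, 3.75, 1.02, 0.24 → R0 = 19.93
x·lx·mx: 0, 3.88, 11.16, 16.38, 15, 5.1, 1.44 → Σ = 52.96
T = 52.96 / 19.93 = 2.657301… → 2.657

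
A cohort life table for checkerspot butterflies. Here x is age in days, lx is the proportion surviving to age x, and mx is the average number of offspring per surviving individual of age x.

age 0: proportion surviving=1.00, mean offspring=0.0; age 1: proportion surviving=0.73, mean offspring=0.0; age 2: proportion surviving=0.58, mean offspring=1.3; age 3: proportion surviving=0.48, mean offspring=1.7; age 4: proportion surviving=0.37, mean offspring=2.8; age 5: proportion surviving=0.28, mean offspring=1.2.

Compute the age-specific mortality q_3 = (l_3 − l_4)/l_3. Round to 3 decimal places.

0.229

q_3 = (l_3 − l_4) / l_3 = (0.48 − 0.37) / 0.48
     = 0.11 / 0.48 = 0.229167… → 0.229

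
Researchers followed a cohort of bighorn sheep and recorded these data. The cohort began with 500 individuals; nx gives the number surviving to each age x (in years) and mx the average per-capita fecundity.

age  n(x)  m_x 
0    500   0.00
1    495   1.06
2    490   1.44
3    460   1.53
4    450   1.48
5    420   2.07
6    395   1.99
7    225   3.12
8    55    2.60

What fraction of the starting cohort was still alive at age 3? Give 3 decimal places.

l_3 = n_3/n_0 = 460/500 = 0.92 → 0.920

0.920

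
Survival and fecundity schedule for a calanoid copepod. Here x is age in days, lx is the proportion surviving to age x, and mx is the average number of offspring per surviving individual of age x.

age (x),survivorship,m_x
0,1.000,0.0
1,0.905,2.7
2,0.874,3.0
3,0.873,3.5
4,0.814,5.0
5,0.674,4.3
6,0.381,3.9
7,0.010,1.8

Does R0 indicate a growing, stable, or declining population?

R0 = Σ lx·mx = 0 + 2.4435 + 2.622 + 3.0555 + 4.07 + 2.8982 + 1.4859 + 0.018 = 16.5931
R0 > 1, so the population is growing.

growing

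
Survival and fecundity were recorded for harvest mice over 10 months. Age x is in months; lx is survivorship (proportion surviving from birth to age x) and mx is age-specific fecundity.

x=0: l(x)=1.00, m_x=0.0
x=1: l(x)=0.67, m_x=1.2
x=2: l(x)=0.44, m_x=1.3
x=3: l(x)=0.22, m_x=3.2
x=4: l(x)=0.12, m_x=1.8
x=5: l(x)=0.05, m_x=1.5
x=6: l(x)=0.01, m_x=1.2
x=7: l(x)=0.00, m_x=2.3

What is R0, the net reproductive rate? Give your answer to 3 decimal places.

2.383

lx·mx by age: 0, 0.804, 0.572, 0.704, 0.216, 0.075, 0.012, 0
R0 = Σ lx·mx = 2.383 → 2.383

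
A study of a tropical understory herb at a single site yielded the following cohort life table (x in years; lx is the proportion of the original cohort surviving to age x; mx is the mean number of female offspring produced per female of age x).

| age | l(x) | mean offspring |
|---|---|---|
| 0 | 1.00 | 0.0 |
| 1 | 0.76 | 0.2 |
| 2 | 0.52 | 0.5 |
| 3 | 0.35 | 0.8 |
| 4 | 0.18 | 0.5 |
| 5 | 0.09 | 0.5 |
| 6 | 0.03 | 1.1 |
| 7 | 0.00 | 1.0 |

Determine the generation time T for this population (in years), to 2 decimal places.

2.67

lx·mx: 0, 0.152, 0.26, 0.28, 0.09, 0.045, 0.033, 0 → R0 = 0.86
x·lx·mx: 0, 0.152, 0.52, 0.84, 0.36, 0.225, 0.198, 0 → Σ = 2.295
T = 2.295 / 0.86 = 2.668605… → 2.67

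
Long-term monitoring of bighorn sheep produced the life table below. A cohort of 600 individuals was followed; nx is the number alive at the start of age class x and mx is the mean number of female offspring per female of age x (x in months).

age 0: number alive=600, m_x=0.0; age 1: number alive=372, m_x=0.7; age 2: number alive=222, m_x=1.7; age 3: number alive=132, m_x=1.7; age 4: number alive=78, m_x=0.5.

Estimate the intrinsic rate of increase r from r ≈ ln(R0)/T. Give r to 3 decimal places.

0.199

lx = nx/n0 = nx/600: 1, 0.62, 0.37, 0.22, 0.13
R0 = Σ lx·mx = 0 + 0.434 + 0.629 + 0.374 + 0.065 = 1.502
Σ x·lx·mx = 3.074; T = 3.074/1.502 = 2.0466…
r ≈ ln(R0)/T = ln(1.502)/2.0466… = 0.19877… → 0.199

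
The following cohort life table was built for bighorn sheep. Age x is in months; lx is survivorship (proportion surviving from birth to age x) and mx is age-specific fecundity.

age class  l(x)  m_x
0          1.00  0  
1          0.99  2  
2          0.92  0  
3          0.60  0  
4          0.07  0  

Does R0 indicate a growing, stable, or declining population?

growing

R0 = Σ lx·mx = 0 + 1.98 + 0 + 0 + 0 = 1.98
R0 > 1, so the population is growing.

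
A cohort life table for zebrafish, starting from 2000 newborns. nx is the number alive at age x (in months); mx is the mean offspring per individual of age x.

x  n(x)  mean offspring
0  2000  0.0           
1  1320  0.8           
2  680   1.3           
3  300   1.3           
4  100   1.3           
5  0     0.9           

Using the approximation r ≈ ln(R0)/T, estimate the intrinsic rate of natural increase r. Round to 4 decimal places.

0.1128

lx = nx/n0 = nx/2000: 1, 0.66, 0.34, 0.15, 0.05, 0
R0 = Σ lx·mx = 0 + 0.528 + 0.442 + 0.195 + 0.065 + 0 = 1.23
Σ x·lx·mx = 2.257; T = 2.257/1.23 = 1.83496…
r ≈ ln(R0)/T = ln(1.23)/1.83496… = 0.112817… → 0.1128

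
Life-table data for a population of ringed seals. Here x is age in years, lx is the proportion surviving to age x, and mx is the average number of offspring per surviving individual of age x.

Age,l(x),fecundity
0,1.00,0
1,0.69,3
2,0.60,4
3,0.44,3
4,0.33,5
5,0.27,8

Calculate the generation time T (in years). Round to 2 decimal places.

2.94

lx·mx: 0, 2.07, 2.4, 1.32, 1.65, 2.16 → R0 = 9.6
x·lx·mx: 0, 2.07, 4.8, 3.96, 6.6, 10.8 → Σ = 28.23
T = 28.23 / 9.6 = 2.940625 → 2.94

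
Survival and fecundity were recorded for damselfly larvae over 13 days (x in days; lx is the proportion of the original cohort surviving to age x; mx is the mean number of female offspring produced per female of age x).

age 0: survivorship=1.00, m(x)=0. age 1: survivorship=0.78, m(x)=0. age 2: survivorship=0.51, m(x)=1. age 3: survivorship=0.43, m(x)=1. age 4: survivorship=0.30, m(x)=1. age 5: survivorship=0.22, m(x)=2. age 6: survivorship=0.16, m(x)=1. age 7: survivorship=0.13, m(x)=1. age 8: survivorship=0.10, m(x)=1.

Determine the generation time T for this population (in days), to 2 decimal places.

lx·mx: 0, 0, 0.51, 0.43, 0.3, 0.44, 0.16, 0.13, 0.1 → R0 = 2.07
x·lx·mx: 0, 0, 1.02, 1.29, 1.2, 2.2, 0.96, 0.91, 0.8 → Σ = 8.38
T = 8.38 / 2.07 = 4.048309… → 4.05

4.05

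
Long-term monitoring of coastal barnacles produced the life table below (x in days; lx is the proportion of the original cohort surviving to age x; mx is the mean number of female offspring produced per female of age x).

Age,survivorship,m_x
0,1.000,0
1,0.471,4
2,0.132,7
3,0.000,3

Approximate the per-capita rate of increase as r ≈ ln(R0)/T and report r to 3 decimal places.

R0 = Σ lx·mx = 0 + 1.884 + 0.924 + 0 = 2.808
Σ x·lx·mx = 3.732; T = 3.732/2.808 = 1.32906…
r ≈ ln(R0)/T = ln(2.808)/1.32906… = 0.77684… → 0.777

0.777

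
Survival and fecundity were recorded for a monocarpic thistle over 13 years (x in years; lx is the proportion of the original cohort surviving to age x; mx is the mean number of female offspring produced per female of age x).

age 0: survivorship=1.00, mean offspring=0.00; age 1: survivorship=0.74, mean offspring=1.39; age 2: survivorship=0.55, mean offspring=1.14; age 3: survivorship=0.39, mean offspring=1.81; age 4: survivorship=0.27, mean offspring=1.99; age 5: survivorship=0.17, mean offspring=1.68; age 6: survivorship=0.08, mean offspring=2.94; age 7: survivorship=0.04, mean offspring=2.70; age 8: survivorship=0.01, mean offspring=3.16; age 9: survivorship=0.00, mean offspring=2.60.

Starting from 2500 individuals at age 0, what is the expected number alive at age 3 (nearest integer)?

975

Expected survivors = N0 · l_3 = 2500 × 0.39 = 975 → 975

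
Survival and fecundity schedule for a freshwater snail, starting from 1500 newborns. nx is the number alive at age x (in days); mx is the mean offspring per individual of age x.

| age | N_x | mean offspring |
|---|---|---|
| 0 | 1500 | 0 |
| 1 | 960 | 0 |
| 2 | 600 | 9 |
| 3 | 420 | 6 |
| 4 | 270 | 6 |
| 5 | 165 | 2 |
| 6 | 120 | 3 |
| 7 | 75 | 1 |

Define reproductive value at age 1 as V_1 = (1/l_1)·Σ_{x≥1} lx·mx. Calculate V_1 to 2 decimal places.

10.73

lx = nx/n0 = nx/1500: 1, 0.64, 0.4, 0.28, 0.18, 0.11, 0.08, 0.05
lx·mx for x ≥ 1: 0, 3.6, 1.68, 1.08, 0.22, 0.24, 0.05 → sum = 6.87
V_1 = 6.87 / l_1 = 6.87 / 0.64 = 10.734375 → 10.73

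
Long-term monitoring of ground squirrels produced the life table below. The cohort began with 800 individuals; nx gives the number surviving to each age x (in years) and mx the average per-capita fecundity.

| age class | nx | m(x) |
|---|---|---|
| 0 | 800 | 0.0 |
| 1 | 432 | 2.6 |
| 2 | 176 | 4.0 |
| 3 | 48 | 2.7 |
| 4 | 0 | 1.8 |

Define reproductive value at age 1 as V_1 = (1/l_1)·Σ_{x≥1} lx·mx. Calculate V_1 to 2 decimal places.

4.53

lx = nx/n0 = nx/800: 1, 0.54, 0.22, 0.06, 0
lx·mx for x ≥ 1: 1.404, 0.88, 0.162, 0 → sum = 2.446
V_1 = 2.446 / l_1 = 2.446 / 0.54 = 4.52963… → 4.53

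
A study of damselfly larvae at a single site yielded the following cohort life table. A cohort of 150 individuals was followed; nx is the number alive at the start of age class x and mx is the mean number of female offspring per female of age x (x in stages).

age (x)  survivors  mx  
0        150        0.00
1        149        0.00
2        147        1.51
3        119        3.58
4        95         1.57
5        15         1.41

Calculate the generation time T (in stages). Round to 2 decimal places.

lx = nx/n0 = nx/150: 1, 0.99333…, 0.98, 0.79333…, 0.63333…, 0.1
lx·mx: 0, 0, 1.4798, 2.840133…, 0.994333…, 0.141 → R0 = 5.455267…
x·lx·mx: 0, 0, 2.9596, 8.5204…, 3.977333…, 0.705 → Σ = 16.162333…
T = 16.162333… / 5.455267… = 2.962703… → 2.96

2.96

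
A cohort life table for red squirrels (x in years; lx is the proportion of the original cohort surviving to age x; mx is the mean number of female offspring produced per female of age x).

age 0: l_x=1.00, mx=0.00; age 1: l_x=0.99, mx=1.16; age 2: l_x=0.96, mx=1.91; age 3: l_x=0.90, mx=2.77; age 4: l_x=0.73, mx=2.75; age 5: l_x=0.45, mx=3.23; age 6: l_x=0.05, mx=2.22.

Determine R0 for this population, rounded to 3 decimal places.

9.047

lx·mx by age: 0, 1.1484, 1.8336, 2.493, 2.0075, 1.4535, 0.111
R0 = Σ lx·mx = 9.047 → 9.047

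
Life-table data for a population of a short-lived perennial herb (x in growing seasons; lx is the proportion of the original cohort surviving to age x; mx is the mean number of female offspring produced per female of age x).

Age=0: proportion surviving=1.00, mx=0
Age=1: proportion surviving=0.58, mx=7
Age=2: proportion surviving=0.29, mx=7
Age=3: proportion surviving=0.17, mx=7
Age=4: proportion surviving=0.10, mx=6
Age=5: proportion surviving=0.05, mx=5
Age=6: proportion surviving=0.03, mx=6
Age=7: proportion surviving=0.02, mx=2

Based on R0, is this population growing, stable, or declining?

R0 = Σ lx·mx = 0 + 4.06 + 2.03 + 1.19 + 0.6 + 0.25 + 0.18 + 0.04 = 8.35
R0 > 1, so the population is growing.

growing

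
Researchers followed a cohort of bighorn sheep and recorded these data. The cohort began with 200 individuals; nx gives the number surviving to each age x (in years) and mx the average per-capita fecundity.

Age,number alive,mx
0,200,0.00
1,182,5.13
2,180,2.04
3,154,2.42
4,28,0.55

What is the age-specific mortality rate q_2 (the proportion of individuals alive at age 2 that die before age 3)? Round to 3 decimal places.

lx = nx/n0 = nx/200: 1, 0.91, 0.9, 0.77, 0.14
q_2 = (l_2 − l_3) / l_2 = (0.9 − 0.77) / 0.9
     = 0.13 / 0.9 = 0.144444… → 0.144

0.144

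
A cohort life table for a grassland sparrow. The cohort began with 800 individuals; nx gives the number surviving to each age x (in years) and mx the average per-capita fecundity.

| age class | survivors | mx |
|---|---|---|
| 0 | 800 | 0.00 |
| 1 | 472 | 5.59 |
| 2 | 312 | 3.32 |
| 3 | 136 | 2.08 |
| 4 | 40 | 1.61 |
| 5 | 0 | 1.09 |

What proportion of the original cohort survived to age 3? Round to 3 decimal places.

l_3 = n_3/n_0 = 136/800 = 0.17 → 0.170

0.170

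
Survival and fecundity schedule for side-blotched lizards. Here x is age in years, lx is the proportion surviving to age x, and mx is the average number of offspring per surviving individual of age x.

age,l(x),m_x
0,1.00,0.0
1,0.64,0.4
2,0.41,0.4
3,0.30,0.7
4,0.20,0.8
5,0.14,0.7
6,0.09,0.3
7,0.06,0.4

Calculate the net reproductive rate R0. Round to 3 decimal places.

lx·mx by age: 0, 0.256, 0.164, 0.21, 0.16, 0.098, 0.027, 0.024
R0 = Σ lx·mx = 0.939 → 0.939

0.939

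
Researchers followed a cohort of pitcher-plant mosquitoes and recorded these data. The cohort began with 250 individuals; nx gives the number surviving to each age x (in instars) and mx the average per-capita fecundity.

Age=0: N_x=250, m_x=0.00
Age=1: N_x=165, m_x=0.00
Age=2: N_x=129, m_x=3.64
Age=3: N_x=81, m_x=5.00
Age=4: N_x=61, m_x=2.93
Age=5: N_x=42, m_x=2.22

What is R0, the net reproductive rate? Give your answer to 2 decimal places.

lx = nx/n0 = nx/250: 1, 0.66, 0.516, 0.324, 0.244, 0.168
lx·mx by age: 0, 0, 1.87824, 1.62, 0.71492, 0.37296
R0 = Σ lx·mx = 4.58612 → 4.59

4.59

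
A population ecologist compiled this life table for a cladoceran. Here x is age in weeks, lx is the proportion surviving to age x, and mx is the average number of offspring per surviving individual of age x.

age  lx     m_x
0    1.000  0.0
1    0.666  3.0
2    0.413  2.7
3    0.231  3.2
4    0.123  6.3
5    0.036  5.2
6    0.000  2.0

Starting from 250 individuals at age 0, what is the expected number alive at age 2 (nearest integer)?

103

Expected survivors = N0 · l_2 = 250 × 0.413 = 103.25 → 103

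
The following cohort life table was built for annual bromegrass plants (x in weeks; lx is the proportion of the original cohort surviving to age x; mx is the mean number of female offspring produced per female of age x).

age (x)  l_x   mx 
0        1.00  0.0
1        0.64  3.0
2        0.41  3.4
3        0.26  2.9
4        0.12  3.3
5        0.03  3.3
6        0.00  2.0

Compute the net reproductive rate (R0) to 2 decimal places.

lx·mx by age: 0, 1.92, 1.394, 0.754, 0.396, 0.099, 0
R0 = Σ lx·mx = 4.563 → 4.56

4.56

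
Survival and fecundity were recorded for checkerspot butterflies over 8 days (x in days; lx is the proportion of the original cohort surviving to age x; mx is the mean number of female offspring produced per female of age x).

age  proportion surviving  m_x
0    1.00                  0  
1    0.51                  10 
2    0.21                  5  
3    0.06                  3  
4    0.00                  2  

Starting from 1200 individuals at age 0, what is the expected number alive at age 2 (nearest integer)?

Expected survivors = N0 · l_2 = 1200 × 0.21 = 252 → 252

252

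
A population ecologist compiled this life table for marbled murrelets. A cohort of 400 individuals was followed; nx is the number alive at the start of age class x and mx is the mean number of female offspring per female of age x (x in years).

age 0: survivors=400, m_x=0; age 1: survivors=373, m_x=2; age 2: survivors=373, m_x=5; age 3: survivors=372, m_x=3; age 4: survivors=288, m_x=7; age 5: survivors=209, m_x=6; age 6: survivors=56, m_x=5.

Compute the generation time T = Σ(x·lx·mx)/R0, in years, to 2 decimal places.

lx = nx/n0 = nx/400: 1, 0.9325, 0.9325, 0.93, 0.72, 0.5225, 0.14
lx·mx: 0, 1.865, 4.6625, 2.79, 5.04, 3.135, 0.7 → R0 = 18.1925
x·lx·mx: 0, 1.865, 9.325, 8.37, 20.16, 15.675, 4.2 → Σ = 59.595
T = 59.595 / 18.1925 = 3.2758… → 3.28

3.28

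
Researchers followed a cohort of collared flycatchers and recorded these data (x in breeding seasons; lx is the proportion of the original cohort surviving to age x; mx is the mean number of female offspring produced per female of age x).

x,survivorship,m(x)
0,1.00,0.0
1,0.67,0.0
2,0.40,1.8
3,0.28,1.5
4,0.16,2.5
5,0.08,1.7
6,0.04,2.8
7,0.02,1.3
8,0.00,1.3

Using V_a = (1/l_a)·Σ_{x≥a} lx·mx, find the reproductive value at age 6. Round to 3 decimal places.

lx·mx for x ≥ 6: 0.112, 0.026, 0 → sum = 0.138
V_6 = 0.138 / l_6 = 0.138 / 0.04 = 3.45 → 3.450

3.450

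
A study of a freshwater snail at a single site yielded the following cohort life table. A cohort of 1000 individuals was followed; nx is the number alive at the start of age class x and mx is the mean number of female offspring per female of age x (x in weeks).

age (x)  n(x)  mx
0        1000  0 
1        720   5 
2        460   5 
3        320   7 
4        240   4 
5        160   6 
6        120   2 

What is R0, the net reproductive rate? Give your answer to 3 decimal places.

lx = nx/n0 = nx/1000: 1, 0.72, 0.46, 0.32, 0.24, 0.16, 0.12
lx·mx by age: 0, 3.6, 2.3, 2.24, 0.96, 0.96, 0.24
R0 = Σ lx·mx = 10.3 → 10.300

10.300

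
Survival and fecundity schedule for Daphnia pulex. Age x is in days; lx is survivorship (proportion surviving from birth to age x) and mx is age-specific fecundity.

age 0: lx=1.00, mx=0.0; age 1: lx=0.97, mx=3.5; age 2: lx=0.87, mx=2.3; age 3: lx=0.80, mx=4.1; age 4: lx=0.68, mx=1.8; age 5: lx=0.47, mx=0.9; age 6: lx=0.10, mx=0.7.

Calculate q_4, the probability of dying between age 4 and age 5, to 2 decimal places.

0.31

q_4 = (l_4 − l_5) / l_4 = (0.68 − 0.47) / 0.68
     = 0.21 / 0.68 = 0.308824… → 0.31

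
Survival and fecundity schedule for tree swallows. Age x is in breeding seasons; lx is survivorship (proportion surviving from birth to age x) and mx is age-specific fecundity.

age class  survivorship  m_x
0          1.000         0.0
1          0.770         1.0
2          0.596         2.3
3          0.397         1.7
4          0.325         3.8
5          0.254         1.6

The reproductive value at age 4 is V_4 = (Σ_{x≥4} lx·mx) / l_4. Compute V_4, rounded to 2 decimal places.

5.05

lx·mx for x ≥ 4: 1.235, 0.4064 → sum = 1.6414
V_4 = 1.6414 / l_4 = 1.6414 / 0.325 = 5.050462… → 5.05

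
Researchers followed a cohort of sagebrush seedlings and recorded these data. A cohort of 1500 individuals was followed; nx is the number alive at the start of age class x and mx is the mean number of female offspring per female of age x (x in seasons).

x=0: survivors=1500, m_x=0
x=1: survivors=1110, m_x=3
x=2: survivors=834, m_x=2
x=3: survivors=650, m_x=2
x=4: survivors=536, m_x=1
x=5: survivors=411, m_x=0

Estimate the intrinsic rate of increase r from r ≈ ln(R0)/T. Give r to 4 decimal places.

0.8154

lx = nx/n0 = nx/1500: 1, 0.74, 0.556, 0.43333…, 0.35733…, 0.274
R0 = Σ lx·mx = 0 + 2.22 + 1.112 + 0.86667… + 0.35733… + 0 = 4.556…
Σ x·lx·mx = 8.473333…; T = 8.473333…/4.556… = 1.85982…
r ≈ ln(R0)/T = ln(4.556…)/1.85982… = 0.815373… → 0.8154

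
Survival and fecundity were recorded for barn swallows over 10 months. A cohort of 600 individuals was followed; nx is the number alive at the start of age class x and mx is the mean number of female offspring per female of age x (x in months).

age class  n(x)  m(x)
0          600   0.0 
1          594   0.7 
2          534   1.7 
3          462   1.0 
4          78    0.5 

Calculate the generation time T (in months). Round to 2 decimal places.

lx = nx/n0 = nx/600: 1, 0.99, 0.89, 0.77, 0.13
lx·mx: 0, 0.693, 1.513, 0.77, 0.065 → R0 = 3.041
x·lx·mx: 0, 0.693, 3.026, 2.31, 0.26 → Σ = 6.289
T = 6.289 / 3.041 = 2.06807… → 2.07

2.07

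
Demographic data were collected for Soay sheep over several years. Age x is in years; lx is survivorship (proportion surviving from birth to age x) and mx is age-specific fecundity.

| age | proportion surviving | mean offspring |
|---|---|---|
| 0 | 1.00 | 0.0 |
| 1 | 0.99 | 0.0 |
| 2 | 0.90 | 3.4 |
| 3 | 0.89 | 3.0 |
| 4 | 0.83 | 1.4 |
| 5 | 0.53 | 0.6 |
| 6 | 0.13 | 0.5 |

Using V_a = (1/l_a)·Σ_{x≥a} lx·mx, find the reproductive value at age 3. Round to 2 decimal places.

lx·mx for x ≥ 3: 2.67, 1.162, 0.318, 0.065 → sum = 4.215
V_3 = 4.215 / l_3 = 4.215 / 0.89 = 4.735955… → 4.74

4.74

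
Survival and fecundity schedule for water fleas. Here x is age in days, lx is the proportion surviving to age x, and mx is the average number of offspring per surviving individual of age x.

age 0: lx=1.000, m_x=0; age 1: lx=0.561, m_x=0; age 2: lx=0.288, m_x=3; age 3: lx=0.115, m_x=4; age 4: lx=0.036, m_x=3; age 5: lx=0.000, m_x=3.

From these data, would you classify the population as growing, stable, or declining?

R0 = Σ lx·mx = 0 + 0 + 0.864 + 0.46 + 0.108 + 0 = 1.432
R0 > 1, so the population is growing.

growing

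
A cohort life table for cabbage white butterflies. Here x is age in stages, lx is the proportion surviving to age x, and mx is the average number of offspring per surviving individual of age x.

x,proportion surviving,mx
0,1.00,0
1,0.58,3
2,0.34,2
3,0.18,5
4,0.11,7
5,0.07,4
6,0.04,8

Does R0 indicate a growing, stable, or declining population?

growing

R0 = Σ lx·mx = 0 + 1.74 + 0.68 + 0.9 + 0.77 + 0.28 + 0.32 = 4.69
R0 > 1, so the population is growing.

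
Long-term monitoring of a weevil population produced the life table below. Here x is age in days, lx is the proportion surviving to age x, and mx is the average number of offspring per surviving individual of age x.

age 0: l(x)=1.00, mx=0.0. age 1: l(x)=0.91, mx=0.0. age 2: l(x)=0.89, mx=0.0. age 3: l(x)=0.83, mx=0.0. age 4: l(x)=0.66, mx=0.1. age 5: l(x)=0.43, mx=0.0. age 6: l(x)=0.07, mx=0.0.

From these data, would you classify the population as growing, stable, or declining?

declining

R0 = Σ lx·mx = 0 + 0 + 0 + 0 + 0.066 + 0 + 0 = 0.066
R0 < 1, so the population is declining.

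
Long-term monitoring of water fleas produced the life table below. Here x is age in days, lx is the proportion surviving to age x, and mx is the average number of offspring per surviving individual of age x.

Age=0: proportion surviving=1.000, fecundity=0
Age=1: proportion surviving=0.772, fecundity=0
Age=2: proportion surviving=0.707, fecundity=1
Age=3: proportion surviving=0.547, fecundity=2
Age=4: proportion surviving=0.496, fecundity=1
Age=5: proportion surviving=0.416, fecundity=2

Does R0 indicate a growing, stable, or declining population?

growing

R0 = Σ lx·mx = 0 + 0 + 0.707 + 1.094 + 0.496 + 0.832 = 3.129
R0 > 1, so the population is growing.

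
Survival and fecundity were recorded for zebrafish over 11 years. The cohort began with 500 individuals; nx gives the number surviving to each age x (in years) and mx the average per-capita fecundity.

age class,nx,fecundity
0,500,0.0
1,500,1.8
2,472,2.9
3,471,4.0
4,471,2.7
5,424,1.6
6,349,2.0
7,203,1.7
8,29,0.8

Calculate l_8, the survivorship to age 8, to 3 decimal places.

0.058

l_8 = n_8/n_0 = 29/500 = 0.058 → 0.058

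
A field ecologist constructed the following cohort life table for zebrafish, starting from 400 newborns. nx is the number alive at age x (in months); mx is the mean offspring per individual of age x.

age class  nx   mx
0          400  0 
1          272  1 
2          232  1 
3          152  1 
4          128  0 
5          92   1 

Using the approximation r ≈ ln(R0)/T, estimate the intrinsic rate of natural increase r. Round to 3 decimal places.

0.283

lx = nx/n0 = nx/400: 1, 0.68, 0.58, 0.38, 0.32, 0.23
R0 = Σ lx·mx = 0 + 0.68 + 0.58 + 0.38 + 0 + 0.23 = 1.87
Σ x·lx·mx = 4.13; T = 4.13/1.87 = 2.20856…
r ≈ ln(R0)/T = ln(1.87)/2.20856… = 0.28342… → 0.283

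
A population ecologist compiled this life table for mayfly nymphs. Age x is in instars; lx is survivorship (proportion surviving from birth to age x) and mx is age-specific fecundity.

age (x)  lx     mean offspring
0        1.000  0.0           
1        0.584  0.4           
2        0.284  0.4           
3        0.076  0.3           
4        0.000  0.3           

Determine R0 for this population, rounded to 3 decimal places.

lx·mx by age: 0, 0.2336, 0.1136, 0.0228, 0
R0 = Σ lx·mx = 0.37 → 0.370

0.370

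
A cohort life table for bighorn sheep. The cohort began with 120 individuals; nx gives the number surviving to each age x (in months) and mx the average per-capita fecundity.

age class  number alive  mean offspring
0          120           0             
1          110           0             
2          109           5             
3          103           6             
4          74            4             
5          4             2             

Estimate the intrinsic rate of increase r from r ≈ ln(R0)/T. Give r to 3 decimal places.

0.881

lx = nx/n0 = nx/120: 1, 0.91667…, 0.90833…, 0.85833…, 0.61667…, 0.03333…
R0 = Σ lx·mx = 0 + 0 + 4.54167… + 5.15… + 2.46667… + 0.06667… = 12.225…
Σ x·lx·mx = 34.733333…; T = 34.733333…/12.225… = 2.84117…
r ≈ ln(R0)/T = ln(12.225…)/2.84117… = 0.88114… → 0.881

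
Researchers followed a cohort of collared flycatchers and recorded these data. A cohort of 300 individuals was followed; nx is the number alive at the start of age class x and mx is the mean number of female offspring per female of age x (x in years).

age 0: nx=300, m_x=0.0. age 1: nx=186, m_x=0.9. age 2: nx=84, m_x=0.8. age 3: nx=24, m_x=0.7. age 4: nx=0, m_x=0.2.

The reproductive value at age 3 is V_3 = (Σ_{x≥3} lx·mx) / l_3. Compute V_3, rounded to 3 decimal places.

0.700

lx = nx/n0 = nx/300: 1, 0.62, 0.28, 0.08, 0
lx·mx for x ≥ 3: 0.056, 0 → sum = 0.056
V_3 = 0.056 / l_3 = 0.056 / 0.08 = 0.7 → 0.700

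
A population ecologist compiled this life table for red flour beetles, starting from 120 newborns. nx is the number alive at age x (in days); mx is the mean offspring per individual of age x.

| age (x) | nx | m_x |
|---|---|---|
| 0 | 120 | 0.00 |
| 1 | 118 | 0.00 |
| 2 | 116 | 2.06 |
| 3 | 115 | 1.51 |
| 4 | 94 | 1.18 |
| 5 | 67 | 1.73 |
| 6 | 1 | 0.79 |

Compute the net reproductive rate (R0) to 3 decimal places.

lx = nx/n0 = nx/120: 1, 0.98333…, 0.96667…, 0.95833…, 0.78333…, 0.55833…, 0.00833…
lx·mx by age: 0, 0, 1.991333…, 1.447083…, 0.924333…, 0.965917…, 0.006583…
R0 = Σ lx·mx = 5.33525… → 5.335

5.335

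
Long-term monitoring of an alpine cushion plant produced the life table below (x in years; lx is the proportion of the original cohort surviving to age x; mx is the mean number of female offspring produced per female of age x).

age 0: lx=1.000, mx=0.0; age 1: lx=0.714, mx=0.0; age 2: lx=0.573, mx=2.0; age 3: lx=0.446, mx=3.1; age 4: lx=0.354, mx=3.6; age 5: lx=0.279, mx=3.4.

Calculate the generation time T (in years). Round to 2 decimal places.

lx·mx: 0, 0, 1.146, 1.3826, 1.2744, 0.9486 → R0 = 4.7516
x·lx·mx: 0, 0, 2.292, 4.1478, 5.0976, 4.743 → Σ = 16.2804
T = 16.2804 / 4.7516 = 3.426299… → 3.43

3.43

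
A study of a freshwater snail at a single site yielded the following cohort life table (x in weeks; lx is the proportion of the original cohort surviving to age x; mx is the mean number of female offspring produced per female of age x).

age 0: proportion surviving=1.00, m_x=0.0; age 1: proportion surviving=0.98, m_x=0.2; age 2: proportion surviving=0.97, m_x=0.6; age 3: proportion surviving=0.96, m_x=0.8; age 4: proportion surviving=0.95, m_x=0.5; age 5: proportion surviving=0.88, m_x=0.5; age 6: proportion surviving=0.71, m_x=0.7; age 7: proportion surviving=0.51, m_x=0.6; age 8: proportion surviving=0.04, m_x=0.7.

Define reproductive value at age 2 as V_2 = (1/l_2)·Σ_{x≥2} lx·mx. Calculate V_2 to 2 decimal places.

3.19

lx·mx for x ≥ 2: 0.582, 0.768, 0.475, 0.44, 0.497, 0.306, 0.028 → sum = 3.096
V_2 = 3.096 / l_2 = 3.096 / 0.97 = 3.191753… → 3.19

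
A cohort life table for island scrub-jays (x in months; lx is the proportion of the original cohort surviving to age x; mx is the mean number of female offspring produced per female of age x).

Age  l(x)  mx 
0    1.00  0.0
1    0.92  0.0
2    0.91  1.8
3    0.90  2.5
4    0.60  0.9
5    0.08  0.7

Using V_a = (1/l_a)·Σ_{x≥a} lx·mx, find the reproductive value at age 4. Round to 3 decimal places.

0.993

lx·mx for x ≥ 4: 0.54, 0.056 → sum = 0.596
V_4 = 0.596 / l_4 = 0.596 / 0.6 = 0.993333… → 0.993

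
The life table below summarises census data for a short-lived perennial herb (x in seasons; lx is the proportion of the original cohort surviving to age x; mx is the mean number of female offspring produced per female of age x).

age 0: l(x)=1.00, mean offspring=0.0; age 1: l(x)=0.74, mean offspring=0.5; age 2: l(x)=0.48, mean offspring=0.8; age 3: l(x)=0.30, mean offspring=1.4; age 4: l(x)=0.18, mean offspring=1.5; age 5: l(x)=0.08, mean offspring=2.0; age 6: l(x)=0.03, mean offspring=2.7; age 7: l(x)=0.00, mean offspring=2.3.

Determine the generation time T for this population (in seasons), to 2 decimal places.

lx·mx: 0, 0.37, 0.384, 0.42, 0.27, 0.16, 0.081, 0 → R0 = 1.685
x·lx·mx: 0, 0.37, 0.768, 1.26, 1.08, 0.8, 0.486, 0 → Σ = 4.764
T = 4.764 / 1.685 = 2.8273… → 2.83

2.83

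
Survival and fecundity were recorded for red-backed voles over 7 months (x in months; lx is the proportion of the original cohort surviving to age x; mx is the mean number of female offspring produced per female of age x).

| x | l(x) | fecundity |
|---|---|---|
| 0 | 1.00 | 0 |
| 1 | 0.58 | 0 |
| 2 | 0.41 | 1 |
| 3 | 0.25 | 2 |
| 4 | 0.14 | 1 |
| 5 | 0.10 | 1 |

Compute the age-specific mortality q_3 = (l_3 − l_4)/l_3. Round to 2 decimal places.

0.44

q_3 = (l_3 − l_4) / l_3 = (0.25 − 0.14) / 0.25
     = 0.11 / 0.25 = 0.44 → 0.44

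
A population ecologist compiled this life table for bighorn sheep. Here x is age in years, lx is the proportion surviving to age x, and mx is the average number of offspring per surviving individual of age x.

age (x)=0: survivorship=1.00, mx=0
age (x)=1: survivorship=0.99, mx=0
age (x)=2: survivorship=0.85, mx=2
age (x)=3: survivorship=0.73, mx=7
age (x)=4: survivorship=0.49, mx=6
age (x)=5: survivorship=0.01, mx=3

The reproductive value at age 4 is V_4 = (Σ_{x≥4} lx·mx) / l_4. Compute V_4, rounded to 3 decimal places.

6.061

lx·mx for x ≥ 4: 2.94, 0.03 → sum = 2.97
V_4 = 2.97 / l_4 = 2.97 / 0.49 = 6.061224… → 6.061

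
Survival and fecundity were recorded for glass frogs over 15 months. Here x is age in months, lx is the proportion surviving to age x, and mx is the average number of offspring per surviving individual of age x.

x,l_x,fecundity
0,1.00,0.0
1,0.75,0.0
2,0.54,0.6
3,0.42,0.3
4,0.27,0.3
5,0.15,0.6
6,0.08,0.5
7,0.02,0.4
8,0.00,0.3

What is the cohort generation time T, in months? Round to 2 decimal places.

lx·mx: 0, 0, 0.324, 0.126, 0.081, 0.09, 0.04, 0.008, 0 → R0 = 0.669
x·lx·mx: 0, 0, 0.648, 0.378, 0.324, 0.45, 0.24, 0.056, 0 → Σ = 2.096
T = 2.096 / 0.669 = 3.133034… → 3.13

3.13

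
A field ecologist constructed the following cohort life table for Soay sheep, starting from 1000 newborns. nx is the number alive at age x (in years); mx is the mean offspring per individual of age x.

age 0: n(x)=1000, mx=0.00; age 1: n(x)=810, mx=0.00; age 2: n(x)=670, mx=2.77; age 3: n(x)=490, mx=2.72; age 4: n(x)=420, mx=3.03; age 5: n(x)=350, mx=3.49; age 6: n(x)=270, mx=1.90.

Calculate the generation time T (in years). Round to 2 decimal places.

lx = nx/n0 = nx/1000: 1, 0.81, 0.67, 0.49, 0.42, 0.35, 0.27
lx·mx: 0, 0, 1.8559, 1.3328, 1.2726, 1.2215, 0.513 → R0 = 6.1958
x·lx·mx: 0, 0, 3.7118, 3.9984, 5.0904, 6.1075, 3.078 → Σ = 21.9861
T = 21.9861 / 6.1958 = 3.548549… → 3.55

3.55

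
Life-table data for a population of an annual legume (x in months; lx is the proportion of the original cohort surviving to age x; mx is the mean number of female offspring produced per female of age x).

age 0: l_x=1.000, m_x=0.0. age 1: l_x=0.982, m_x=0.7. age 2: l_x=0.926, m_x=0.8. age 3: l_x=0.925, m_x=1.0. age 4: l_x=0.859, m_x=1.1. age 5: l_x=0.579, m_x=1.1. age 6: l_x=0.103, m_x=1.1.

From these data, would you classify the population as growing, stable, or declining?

R0 = Σ lx·mx = 0 + 0.6874 + 0.7408 + 0.925 + 0.9449 + 0.6369 + 0.1133 = 4.0483
R0 > 1, so the population is growing.

growing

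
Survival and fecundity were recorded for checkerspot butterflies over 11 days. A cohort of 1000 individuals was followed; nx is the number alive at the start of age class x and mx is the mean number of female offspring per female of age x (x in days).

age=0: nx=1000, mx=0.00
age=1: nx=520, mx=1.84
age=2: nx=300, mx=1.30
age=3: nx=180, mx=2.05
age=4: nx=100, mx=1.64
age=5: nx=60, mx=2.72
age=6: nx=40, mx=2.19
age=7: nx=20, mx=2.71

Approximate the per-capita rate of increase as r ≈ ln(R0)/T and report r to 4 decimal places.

0.3271

lx = nx/n0 = nx/1000: 1, 0.52, 0.3, 0.18, 0.1, 0.06, 0.04, 0.02
R0 = Σ lx·mx = 0 + 0.9568 + 0.39 + 0.369 + 0.164 + 0.1632 + 0.0876 + 0.0542 = 2.1848
Σ x·lx·mx = 5.2208; T = 5.2208/2.1848 = 2.3896…
r ≈ ln(R0)/T = ln(2.1848)/2.3896… = 0.327052… → 0.3271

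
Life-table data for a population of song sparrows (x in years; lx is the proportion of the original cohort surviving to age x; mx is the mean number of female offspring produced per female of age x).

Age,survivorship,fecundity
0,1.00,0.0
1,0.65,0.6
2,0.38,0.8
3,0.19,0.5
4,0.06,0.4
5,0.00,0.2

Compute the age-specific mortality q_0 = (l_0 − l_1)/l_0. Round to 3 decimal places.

0.350

q_0 = (l_0 − l_1) / l_0 = (1 − 0.65) / 1
     = 0.35 / 1 = 0.35 → 0.350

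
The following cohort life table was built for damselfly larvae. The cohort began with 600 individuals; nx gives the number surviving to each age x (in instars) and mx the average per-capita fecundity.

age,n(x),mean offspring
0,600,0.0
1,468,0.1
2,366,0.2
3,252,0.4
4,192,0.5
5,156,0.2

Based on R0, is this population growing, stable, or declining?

declining

lx = nx/n0 = nx/600: 1, 0.78, 0.61, 0.42, 0.32, 0.26
R0 = Σ lx·mx = 0 + 0.078 + 0.122 + 0.168 + 0.16 + 0.052 = 0.58
R0 < 1, so the population is declining.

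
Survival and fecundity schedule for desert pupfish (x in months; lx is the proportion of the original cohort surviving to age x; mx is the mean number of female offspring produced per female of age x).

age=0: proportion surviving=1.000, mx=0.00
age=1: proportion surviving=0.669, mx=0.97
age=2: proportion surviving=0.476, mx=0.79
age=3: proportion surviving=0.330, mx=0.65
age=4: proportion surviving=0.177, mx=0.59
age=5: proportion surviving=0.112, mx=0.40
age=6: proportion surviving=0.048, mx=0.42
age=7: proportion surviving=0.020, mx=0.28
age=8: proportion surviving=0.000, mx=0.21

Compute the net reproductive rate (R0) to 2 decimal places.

1.41

lx·mx by age: 0, 0.64893, 0.37604, 0.2145, 0.10443, 0.0448, 0.02016, 0.0056, 0
R0 = Σ lx·mx = 1.41446 → 1.41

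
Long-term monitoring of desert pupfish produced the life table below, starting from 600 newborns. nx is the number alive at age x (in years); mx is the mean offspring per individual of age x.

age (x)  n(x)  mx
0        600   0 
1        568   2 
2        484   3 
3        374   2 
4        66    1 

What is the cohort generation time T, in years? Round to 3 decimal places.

1.925

lx = nx/n0 = nx/600: 1, 0.94667…, 0.80667…, 0.62333…, 0.11
lx·mx: 0, 1.893333…, 2.42…, 1.246667…, 0.11 → R0 = 5.67…
x·lx·mx: 0, 1.893333…, 4.84…, 3.74…, 0.44 → Σ = 10.913333…
T = 10.913333… / 5.67… = 1.92475… → 1.925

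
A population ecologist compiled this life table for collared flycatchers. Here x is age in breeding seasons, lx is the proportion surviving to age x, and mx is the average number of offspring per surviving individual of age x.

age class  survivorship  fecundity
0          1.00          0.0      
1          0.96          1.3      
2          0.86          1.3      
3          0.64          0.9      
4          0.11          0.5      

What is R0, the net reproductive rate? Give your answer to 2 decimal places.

3.00

lx·mx by age: 0, 1.248, 1.118, 0.576, 0.055
R0 = Σ lx·mx = 2.997 → 3.00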